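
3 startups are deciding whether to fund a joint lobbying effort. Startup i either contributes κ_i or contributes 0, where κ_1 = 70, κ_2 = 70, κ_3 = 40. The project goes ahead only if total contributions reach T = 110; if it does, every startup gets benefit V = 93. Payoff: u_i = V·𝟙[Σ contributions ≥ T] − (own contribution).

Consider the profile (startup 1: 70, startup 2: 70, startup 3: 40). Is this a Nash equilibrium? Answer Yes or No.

No

Total = 180 ≥ 110: provided.
Startup 1 (pledges 70, payoff 23): dropping to 0 → total 110, payoff 93. Profitable deviation.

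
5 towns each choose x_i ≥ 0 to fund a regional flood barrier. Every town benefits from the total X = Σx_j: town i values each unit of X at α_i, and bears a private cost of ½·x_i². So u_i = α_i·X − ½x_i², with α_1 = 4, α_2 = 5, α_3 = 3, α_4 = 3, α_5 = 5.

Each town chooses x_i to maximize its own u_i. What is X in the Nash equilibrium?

20

Town i's FOC: ∂u_i/∂x_i = α_i − x_i = 0, so x_i* = α_i.
NE contributions = (4, 5, 3, 3, 5); X = 20.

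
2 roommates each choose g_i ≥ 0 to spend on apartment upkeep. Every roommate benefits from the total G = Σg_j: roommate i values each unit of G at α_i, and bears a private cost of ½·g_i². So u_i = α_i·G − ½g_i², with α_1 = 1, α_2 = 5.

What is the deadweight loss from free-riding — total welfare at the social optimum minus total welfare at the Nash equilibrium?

13

Roommate i's FOC: ∂u_i/∂g_i = α_i − g_i = 0, so g_i* = α_i.
NE contributions = (1, 5); G = 6.
W^NE = (Σα)·G − ½Σα_i² = 6² − ½·26 = 23.
Planner sets g_i = Σα_j = 6 for every i, so G^SO = 2·6 = 12.
W^SO = (Σα)·G^SO − ½·2·(Σα)² = (2/2)·6² = 36.
Deadweight loss = W^SO − W^NE = 13.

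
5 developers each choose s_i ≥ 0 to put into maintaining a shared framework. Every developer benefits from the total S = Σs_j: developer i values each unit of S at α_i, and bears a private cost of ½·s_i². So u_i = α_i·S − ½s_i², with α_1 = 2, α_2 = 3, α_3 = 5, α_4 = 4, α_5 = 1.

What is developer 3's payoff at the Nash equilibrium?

Developer i's FOC: ∂u_i/∂s_i = α_i − s_i = 0, so s_i* = α_i.
NE contributions = (2, 3, 5, 4, 1); S = 15.
u_3 = α_3·S − ½·(s_3)² = 5·15 − ½·5² = 62.5.

62.5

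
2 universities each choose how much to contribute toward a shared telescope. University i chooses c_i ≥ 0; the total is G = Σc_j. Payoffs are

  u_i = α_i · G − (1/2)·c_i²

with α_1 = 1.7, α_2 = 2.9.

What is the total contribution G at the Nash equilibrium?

University i's FOC: ∂u_i/∂c_i = α_i − c_i = 0, so c_i* = α_i.
NE contributions = (1.7, 2.9); G = 4.6.

4.6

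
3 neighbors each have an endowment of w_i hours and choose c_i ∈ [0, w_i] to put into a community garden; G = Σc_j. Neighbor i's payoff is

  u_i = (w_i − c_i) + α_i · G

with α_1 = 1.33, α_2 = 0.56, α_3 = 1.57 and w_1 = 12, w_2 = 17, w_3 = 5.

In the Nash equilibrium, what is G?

∂u_i/∂c_i = α_i − 1, so neighbor i contributes w_i if α_i > 1, else 0.
α_i > 1 for i ∈ {1, 3}; NE contributions (12, 0, 5), G = 17.

17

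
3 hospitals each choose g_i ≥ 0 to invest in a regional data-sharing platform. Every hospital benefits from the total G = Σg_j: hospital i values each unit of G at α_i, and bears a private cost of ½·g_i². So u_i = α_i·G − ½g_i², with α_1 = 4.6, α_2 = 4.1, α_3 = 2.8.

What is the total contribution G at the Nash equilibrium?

11.5

Hospital i's FOC: ∂u_i/∂g_i = α_i − g_i = 0, so g_i* = α_i.
NE contributions = (4.6, 4.1, 2.8); G = 11.5.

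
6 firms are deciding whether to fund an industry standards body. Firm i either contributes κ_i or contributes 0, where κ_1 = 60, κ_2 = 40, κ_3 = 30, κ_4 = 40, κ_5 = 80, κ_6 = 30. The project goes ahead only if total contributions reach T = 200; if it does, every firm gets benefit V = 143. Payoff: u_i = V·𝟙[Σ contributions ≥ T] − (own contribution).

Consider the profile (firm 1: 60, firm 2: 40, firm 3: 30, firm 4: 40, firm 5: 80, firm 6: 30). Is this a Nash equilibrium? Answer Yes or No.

No

Total = 280 ≥ 200: provided.
Firm 1 (pledges 60, payoff 83): dropping to 0 → total 220, payoff 143. Profitable deviation.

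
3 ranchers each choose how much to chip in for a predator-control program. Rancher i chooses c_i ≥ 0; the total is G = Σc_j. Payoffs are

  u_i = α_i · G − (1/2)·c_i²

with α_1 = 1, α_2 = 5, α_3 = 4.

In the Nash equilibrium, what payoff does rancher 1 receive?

9.5

Rancher i's FOC: ∂u_i/∂c_i = α_i − c_i = 0, so c_i* = α_i.
NE contributions = (1, 5, 4); G = 10.
u_1 = α_1·G − ½·(c_1)² = 1·10 − ½·1² = 9.5.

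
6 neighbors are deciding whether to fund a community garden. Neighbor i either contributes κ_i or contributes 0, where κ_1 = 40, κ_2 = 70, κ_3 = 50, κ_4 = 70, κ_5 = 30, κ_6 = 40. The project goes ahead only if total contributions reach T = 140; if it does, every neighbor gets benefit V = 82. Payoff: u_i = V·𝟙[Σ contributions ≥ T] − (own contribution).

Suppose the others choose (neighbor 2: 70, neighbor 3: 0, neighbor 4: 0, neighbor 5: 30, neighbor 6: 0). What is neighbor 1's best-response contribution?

40

Others' total = 100. Contributing 40 brings total to 140 ≥ 140: gain V − κ_1 = 42.
Best response: 40.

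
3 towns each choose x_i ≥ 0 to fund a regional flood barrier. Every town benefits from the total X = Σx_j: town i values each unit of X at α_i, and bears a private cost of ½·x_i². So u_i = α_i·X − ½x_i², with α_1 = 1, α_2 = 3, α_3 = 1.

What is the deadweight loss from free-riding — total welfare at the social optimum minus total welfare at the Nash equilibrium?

18

Town i's FOC: ∂u_i/∂x_i = α_i − x_i = 0, so x_i* = α_i.
NE contributions = (1, 3, 1); X = 5.
W^NE = (Σα)·X − ½Σα_i² = 5² − ½·11 = 19.5.
Planner sets x_i = Σα_j = 5 for every i, so X^SO = 3·5 = 15.
W^SO = (Σα)·X^SO − ½·3·(Σα)² = (3/2)·5² = 37.5.
Deadweight loss = W^SO − W^NE = 18.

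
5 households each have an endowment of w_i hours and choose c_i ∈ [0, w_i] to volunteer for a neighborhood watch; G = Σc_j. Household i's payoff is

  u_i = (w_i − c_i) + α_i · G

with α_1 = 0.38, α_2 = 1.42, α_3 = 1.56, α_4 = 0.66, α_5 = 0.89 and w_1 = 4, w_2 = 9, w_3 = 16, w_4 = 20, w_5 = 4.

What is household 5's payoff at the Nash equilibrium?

26.25

∂u_i/∂c_i = α_i − 1, so household i contributes w_i if α_i > 1, else 0.
α_i > 1 for i ∈ {2, 3}; NE contributions (0, 9, 16, 0, 0), G = 25.
u_5 = (4 − 0) + 0.89·25 = 26.25.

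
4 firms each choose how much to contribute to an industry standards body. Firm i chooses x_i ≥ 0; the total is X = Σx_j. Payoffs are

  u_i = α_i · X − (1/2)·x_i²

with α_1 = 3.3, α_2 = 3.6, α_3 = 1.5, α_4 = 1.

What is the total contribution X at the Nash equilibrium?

Firm i's FOC: ∂u_i/∂x_i = α_i − x_i = 0, so x_i* = α_i.
NE contributions = (3.3, 3.6, 1.5, 1); X = 9.4.

9.4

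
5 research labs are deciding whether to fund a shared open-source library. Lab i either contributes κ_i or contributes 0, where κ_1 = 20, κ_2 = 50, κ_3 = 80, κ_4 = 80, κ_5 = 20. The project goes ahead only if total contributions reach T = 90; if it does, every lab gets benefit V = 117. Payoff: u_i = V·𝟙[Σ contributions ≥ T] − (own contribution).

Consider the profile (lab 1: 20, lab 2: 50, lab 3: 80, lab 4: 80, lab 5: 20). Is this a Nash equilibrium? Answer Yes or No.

No

Total = 250 ≥ 90: provided.
Lab 1 (pledges 20, payoff 97): dropping to 0 → total 230, payoff 117. Profitable deviation.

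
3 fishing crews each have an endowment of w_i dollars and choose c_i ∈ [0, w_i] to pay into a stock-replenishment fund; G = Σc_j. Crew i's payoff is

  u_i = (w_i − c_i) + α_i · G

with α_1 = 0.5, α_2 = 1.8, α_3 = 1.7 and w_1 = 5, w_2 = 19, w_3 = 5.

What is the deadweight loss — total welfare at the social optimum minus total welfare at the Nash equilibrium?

15

∂u_i/∂c_i = α_i − 1, so crew i contributes w_i if α_i > 1, else 0.
α_i > 1 for i ∈ {2, 3}; NE contributions (0, 19, 5), G = 24.
W^NE = Σw_i − G^NE + (Σα_i)·G^NE = 29 + 3·24 = 101.
Planner: ∂(Σu_j)/∂c_i = Σα_j − 1 = 3 > 0, so everyone contributes w_i; G^SO = 29, W^SO = 29 + 3·29 = 116.
Deadweight loss = 15.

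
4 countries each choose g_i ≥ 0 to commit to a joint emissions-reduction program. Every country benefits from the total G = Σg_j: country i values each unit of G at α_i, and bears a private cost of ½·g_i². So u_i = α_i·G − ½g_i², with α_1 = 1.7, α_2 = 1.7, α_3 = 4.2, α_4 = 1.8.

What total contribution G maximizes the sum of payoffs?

37.6

Planner FOC: ∂(Σu_j)/∂g_i = (Σα_j) − g_i = 0, so g_i^SO = Σα_j = 9.4 for every i; G^SO = 37.6.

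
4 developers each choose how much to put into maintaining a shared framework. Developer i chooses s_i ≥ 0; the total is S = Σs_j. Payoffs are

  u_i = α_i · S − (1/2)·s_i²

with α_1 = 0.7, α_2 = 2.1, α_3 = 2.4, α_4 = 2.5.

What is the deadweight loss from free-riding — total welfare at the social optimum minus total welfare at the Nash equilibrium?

67.745

Developer i's FOC: ∂u_i/∂s_i = α_i − s_i = 0, so s_i* = α_i.
NE contributions = (0.7, 2.1, 2.4, 2.5); S = 7.7.
W^NE = (Σα)·S − ½Σα_i² = 7.7² − ½·16.91 = 50.835.
Planner sets s_i = Σα_j = 7.7 for every i, so S^SO = 4·7.7 = 30.8.
W^SO = (Σα)·S^SO − ½·4·(Σα)² = (4/2)·7.7² = 118.58.
Deadweight loss = W^SO − W^NE = 67.745.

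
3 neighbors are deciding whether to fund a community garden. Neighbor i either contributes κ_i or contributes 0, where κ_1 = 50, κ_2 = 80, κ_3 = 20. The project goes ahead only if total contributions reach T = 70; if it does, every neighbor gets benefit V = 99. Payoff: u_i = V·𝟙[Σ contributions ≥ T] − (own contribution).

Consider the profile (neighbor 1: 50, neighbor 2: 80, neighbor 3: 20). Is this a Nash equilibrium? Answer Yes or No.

No

Total = 150 ≥ 70: provided.
Neighbor 1 (pledges 50, payoff 49): dropping to 0 → total 100, payoff 99. Profitable deviation.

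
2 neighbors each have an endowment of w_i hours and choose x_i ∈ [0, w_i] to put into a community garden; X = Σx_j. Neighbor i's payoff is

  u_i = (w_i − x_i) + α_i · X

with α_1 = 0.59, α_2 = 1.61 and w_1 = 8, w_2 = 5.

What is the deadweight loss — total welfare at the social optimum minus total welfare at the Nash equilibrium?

9.6

∂u_i/∂x_i = α_i − 1, so neighbor i contributes w_i if α_i > 1, else 0.
α_i > 1 for i ∈ {2}; NE contributions (0, 5), X = 5.
W^NE = Σw_i − X^NE + (Σα_i)·X^NE = 13 + 1.2·5 = 19.
Planner: ∂(Σu_j)/∂x_i = Σα_j − 1 = 1.2 > 0, so everyone contributes w_i; X^SO = 13, W^SO = 13 + 1.2·13 = 28.6.
Deadweight loss = 9.6.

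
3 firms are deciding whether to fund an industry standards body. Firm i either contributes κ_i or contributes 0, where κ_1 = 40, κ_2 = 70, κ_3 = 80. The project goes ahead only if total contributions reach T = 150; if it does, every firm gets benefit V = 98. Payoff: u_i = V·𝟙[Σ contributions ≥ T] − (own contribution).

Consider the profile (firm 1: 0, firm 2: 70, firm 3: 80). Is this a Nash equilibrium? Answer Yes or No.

Yes

Total = 150 ≥ 150: provided.
Firm 1 (pledges 0, payoff 98): pledging 40 → total 190, payoff 58. No gain.
Firm 2 (pledges 70, payoff 28): dropping to 0 → total 80, payoff 0. No gain.
Firm 3 (pledges 80, payoff 18): dropping to 0 → total 70, payoff 0. No gain.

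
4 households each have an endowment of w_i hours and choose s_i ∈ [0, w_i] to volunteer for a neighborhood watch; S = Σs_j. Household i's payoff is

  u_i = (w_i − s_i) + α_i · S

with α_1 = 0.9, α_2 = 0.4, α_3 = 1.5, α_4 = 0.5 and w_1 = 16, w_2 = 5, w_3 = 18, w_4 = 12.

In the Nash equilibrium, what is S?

18

∂u_i/∂s_i = α_i − 1, so household i contributes w_i if α_i > 1, else 0.
α_i > 1 for i ∈ {3}; NE contributions (0, 0, 18, 0), S = 18.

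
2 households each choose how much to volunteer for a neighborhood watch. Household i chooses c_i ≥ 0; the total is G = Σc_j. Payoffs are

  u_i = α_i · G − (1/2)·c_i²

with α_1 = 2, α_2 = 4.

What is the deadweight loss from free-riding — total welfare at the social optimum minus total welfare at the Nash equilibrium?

10

Household i's FOC: ∂u_i/∂c_i = α_i − c_i = 0, so c_i* = α_i.
NE contributions = (2, 4); G = 6.
W^NE = (Σα)·G − ½Σα_i² = 6² − ½·20 = 26.
Planner sets c_i = Σα_j = 6 for every i, so G^SO = 2·6 = 12.
W^SO = (Σα)·G^SO − ½·2·(Σα)² = (2/2)·6² = 36.
Deadweight loss = W^SO − W^NE = 10.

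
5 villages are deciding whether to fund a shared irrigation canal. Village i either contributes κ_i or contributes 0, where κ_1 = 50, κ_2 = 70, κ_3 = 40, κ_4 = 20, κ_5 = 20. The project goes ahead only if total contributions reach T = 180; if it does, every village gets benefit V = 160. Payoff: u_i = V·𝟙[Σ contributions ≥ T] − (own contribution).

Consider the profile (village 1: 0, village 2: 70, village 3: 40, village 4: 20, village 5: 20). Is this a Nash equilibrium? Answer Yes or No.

No

Total = 150 < 180: not provided.
Village 1 (pledges 0, payoff 0): pledging 50 → total 200, payoff 110. Profitable deviation.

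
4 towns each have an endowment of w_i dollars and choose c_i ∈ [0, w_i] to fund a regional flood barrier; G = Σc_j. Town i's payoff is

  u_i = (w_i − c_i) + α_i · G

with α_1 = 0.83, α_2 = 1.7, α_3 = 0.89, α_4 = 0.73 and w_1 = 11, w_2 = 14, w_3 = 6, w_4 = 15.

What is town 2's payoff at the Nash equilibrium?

23.8

∂u_i/∂c_i = α_i − 1, so town i contributes w_i if α_i > 1, else 0.
α_i > 1 for i ∈ {2}; NE contributions (0, 14, 0, 0), G = 14.
u_2 = (14 − 14) + 1.7·14 = 23.8.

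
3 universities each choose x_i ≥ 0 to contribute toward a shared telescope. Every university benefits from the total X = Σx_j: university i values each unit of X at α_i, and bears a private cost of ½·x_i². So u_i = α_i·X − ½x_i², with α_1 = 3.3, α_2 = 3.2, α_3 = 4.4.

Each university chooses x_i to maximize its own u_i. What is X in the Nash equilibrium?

10.9

University i's FOC: ∂u_i/∂x_i = α_i − x_i = 0, so x_i* = α_i.
NE contributions = (3.3, 3.2, 4.4); X = 10.9.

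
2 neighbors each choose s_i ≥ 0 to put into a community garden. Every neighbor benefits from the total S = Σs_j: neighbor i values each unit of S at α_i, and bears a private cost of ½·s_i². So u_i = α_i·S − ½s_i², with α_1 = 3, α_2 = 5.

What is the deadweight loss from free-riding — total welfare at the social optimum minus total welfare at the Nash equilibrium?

17

Neighbor i's FOC: ∂u_i/∂s_i = α_i − s_i = 0, so s_i* = α_i.
NE contributions = (3, 5); S = 8.
W^NE = (Σα)·S − ½Σα_i² = 8² − ½·34 = 47.
Planner sets s_i = Σα_j = 8 for every i, so S^SO = 2·8 = 16.
W^SO = (Σα)·S^SO − ½·2·(Σα)² = (2/2)·8² = 64.
Deadweight loss = W^SO − W^NE = 17.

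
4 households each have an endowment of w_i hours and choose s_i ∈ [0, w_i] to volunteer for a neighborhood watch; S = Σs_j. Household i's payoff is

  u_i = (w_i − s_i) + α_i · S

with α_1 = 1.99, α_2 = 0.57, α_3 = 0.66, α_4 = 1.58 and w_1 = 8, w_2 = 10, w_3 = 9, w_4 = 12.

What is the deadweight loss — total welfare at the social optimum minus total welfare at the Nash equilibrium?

72.2

∂u_i/∂s_i = α_i − 1, so household i contributes w_i if α_i > 1, else 0.
α_i > 1 for i ∈ {1, 4}; NE contributions (8, 0, 0, 12), S = 20.
W^NE = Σw_i − S^NE + (Σα_i)·S^NE = 39 + 3.8·20 = 115.
Planner: ∂(Σu_j)/∂s_i = Σα_j − 1 = 3.8 > 0, so everyone contributes w_i; S^SO = 39, W^SO = 39 + 3.8·39 = 187.2.
Deadweight loss = 72.2.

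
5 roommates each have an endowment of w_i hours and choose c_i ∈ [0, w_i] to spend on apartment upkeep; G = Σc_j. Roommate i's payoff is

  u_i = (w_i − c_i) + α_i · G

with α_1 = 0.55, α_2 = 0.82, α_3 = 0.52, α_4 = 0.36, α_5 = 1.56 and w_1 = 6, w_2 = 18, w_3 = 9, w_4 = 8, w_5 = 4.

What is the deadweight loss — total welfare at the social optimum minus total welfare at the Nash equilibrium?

115.21

∂u_i/∂c_i = α_i − 1, so roommate i contributes w_i if α_i > 1, else 0.
α_i > 1 for i ∈ {5}; NE contributions (0, 0, 0, 0, 4), G = 4.
W^NE = Σw_i − G^NE + (Σα_i)·G^NE = 45 + 2.81·4 = 56.24.
Planner: ∂(Σu_j)/∂c_i = Σα_j − 1 = 2.81 > 0, so everyone contributes w_i; G^SO = 45, W^SO = 45 + 2.81·45 = 171.45.
Deadweight loss = 115.21.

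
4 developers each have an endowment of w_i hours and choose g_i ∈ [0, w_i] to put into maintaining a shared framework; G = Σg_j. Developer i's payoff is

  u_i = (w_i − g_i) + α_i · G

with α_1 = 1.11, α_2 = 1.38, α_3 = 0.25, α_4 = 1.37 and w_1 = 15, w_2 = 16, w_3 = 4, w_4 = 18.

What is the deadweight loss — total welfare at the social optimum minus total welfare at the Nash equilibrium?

12.44

∂u_i/∂g_i = α_i − 1, so developer i contributes w_i if α_i > 1, else 0.
α_i > 1 for i ∈ {1, 2, 4}; NE contributions (15, 16, 0, 18), G = 49.
W^NE = Σw_i − G^NE + (Σα_i)·G^NE = 53 + 3.11·49 = 205.39.
Planner: ∂(Σu_j)/∂g_i = Σα_j − 1 = 3.11 > 0, so everyone contributes w_i; G^SO = 53, W^SO = 53 + 3.11·53 = 217.83.
Deadweight loss = 12.44.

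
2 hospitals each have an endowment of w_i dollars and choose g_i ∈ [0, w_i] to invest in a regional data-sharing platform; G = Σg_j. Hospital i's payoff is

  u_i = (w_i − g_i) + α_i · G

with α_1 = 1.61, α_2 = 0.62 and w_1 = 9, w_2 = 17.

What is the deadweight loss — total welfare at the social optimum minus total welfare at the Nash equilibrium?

20.91

∂u_i/∂g_i = α_i − 1, so hospital i contributes w_i if α_i > 1, else 0.
α_i > 1 for i ∈ {1}; NE contributions (9, 0), G = 9.
W^NE = Σw_i − G^NE + (Σα_i)·G^NE = 26 + 1.23·9 = 37.07.
Planner: ∂(Σu_j)/∂g_i = Σα_j − 1 = 1.23 > 0, so everyone contributes w_i; G^SO = 26, W^SO = 26 + 1.23·26 = 57.98.
Deadweight loss = 20.91.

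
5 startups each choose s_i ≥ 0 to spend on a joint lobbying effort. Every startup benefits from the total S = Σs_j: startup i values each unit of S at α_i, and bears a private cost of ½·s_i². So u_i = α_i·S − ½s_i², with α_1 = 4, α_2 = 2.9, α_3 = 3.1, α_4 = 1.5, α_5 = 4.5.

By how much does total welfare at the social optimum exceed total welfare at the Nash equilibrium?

412.26

Startup i's FOC: ∂u_i/∂s_i = α_i − s_i = 0, so s_i* = α_i.
NE contributions = (4, 2.9, 3.1, 1.5, 4.5); S = 16.
W^NE = (Σα)·S − ½Σα_i² = 16² − ½·56.52 = 227.74.
Planner sets s_i = Σα_j = 16 for every i, so S^SO = 5·16 = 80.
W^SO = (Σα)·S^SO − ½·5·(Σα)² = (5/2)·16² = 640.
Deadweight loss = W^SO − W^NE = 412.26.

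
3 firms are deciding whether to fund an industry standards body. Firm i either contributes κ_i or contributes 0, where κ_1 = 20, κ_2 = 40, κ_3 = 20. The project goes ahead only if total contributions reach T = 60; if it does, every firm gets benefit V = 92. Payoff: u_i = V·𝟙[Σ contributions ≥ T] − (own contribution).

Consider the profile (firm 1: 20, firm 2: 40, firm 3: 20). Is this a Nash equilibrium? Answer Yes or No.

Total = 80 ≥ 60: provided.
Firm 1 (pledges 20, payoff 72): dropping to 0 → total 60, payoff 92. Profitable deviation.

No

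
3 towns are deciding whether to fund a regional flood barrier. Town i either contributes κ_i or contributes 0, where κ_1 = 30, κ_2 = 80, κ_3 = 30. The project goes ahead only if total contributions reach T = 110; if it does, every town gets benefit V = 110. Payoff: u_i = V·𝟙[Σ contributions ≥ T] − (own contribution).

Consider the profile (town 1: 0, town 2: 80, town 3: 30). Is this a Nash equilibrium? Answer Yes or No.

Yes

Total = 110 ≥ 110: provided.
Town 1 (pledges 0, payoff 110): pledging 30 → total 140, payoff 80. No gain.
Town 2 (pledges 80, payoff 30): dropping to 0 → total 30, payoff 0. No gain.
Town 3 (pledges 30, payoff 80): dropping to 0 → total 80, payoff 0. No gain.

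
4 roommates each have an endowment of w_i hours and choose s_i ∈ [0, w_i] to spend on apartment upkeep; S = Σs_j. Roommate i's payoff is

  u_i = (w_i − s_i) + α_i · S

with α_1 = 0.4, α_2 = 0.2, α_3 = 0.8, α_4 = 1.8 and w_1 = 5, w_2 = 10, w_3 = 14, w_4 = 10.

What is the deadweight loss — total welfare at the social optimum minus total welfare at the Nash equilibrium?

63.8

∂u_i/∂s_i = α_i − 1, so roommate i contributes w_i if α_i > 1, else 0.
α_i > 1 for i ∈ {4}; NE contributions (0, 0, 0, 10), S = 10.
W^NE = Σw_i − S^NE + (Σα_i)·S^NE = 39 + 2.2·10 = 61.
Planner: ∂(Σu_j)/∂s_i = Σα_j − 1 = 2.2 > 0, so everyone contributes w_i; S^SO = 39, W^SO = 39 + 2.2·39 = 124.8.
Deadweight loss = 63.8.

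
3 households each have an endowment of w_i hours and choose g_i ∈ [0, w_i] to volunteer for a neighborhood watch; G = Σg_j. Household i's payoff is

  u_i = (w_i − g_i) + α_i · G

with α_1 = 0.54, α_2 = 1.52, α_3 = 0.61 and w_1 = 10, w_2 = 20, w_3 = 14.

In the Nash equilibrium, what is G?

∂u_i/∂g_i = α_i − 1, so household i contributes w_i if α_i > 1, else 0.
α_i > 1 for i ∈ {2}; NE contributions (0, 20, 0), G = 20.

20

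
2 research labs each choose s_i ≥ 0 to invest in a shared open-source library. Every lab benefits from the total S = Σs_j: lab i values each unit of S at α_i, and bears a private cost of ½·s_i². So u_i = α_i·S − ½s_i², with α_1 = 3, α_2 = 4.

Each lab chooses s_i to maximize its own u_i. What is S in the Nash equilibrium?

7

Lab i's FOC: ∂u_i/∂s_i = α_i − s_i = 0, so s_i* = α_i.
NE contributions = (3, 4); S = 7.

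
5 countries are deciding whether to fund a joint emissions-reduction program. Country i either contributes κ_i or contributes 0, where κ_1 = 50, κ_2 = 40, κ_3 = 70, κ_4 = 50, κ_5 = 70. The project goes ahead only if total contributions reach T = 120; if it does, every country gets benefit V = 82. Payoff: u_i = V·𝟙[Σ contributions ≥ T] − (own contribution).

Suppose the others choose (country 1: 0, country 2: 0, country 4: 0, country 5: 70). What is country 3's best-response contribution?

Others' total = 70. Contributing 70 brings total to 140 ≥ 120: gain V − κ_3 = 12.
Best response: 70.

70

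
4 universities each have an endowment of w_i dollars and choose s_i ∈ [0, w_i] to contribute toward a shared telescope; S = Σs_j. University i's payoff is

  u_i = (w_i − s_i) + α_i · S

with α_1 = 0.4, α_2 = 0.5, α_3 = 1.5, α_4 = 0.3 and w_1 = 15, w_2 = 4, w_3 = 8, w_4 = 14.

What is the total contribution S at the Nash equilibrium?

8

∂u_i/∂s_i = α_i − 1, so university i contributes w_i if α_i > 1, else 0.
α_i > 1 for i ∈ {3}; NE contributions (0, 0, 8, 0), S = 8.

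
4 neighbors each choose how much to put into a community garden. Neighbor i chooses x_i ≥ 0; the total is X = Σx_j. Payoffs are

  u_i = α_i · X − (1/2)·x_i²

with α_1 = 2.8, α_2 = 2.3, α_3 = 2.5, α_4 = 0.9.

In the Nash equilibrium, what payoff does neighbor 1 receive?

Neighbor i's FOC: ∂u_i/∂x_i = α_i − x_i = 0, so x_i* = α_i.
NE contributions = (2.8, 2.3, 2.5, 0.9); X = 8.5.
u_1 = α_1·X − ½·(x_1)² = 2.8·8.5 − ½·2.8² = 19.88.

19.88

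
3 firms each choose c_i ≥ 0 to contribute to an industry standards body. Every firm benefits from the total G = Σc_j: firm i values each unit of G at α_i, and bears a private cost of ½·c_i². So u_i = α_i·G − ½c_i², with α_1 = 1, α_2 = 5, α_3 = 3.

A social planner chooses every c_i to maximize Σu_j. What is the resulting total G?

27

Planner FOC: ∂(Σu_j)/∂c_i = (Σα_j) − c_i = 0, so c_i^SO = Σα_j = 9 for every i; G^SO = 27.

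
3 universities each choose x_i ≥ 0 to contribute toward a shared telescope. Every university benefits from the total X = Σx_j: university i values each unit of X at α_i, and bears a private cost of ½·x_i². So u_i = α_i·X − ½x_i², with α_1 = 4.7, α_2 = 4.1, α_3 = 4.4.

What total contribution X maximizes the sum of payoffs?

Planner FOC: ∂(Σu_j)/∂x_i = (Σα_j) − x_i = 0, so x_i^SO = Σα_j = 13.2 for every i; X^SO = 39.6.

39.6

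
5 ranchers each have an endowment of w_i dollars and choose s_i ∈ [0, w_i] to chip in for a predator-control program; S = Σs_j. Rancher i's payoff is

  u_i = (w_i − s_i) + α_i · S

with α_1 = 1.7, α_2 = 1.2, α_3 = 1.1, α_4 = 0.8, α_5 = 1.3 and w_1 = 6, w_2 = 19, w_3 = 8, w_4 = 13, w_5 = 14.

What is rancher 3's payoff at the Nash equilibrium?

∂u_i/∂s_i = α_i − 1, so rancher i contributes w_i if α_i > 1, else 0.
α_i > 1 for i ∈ {1, 2, 3, 5}; NE contributions (6, 19, 8, 0, 14), S = 47.
u_3 = (8 − 8) + 1.1·47 = 51.7.

51.7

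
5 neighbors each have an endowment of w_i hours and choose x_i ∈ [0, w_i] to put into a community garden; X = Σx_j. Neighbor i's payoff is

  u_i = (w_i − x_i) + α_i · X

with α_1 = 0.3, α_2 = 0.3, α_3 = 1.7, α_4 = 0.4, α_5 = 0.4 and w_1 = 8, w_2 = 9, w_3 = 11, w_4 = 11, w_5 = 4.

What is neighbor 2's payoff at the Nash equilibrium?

∂u_i/∂x_i = α_i − 1, so neighbor i contributes w_i if α_i > 1, else 0.
α_i > 1 for i ∈ {3}; NE contributions (0, 0, 11, 0, 0), X = 11.
u_2 = (9 − 0) + 0.3·11 = 12.3.

12.3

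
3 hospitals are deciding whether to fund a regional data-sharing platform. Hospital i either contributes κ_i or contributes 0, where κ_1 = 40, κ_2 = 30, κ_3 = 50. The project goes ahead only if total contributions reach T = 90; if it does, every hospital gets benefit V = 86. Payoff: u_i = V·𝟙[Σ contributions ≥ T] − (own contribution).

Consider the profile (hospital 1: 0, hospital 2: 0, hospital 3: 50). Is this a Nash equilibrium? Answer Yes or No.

Total = 50 < 90: not provided.
Hospital 1 (pledges 0, payoff 0): pledging 40 → total 90, payoff 46. Profitable deviation.

No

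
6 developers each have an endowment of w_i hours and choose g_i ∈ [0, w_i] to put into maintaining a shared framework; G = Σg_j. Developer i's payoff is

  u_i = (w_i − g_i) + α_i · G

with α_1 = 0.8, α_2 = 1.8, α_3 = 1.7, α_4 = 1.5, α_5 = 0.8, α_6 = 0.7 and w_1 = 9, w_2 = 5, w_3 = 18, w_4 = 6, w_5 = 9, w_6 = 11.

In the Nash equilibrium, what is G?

29

∂u_i/∂g_i = α_i − 1, so developer i contributes w_i if α_i > 1, else 0.
α_i > 1 for i ∈ {2, 3, 4}; NE contributions (0, 5, 18, 6, 0, 0), G = 29.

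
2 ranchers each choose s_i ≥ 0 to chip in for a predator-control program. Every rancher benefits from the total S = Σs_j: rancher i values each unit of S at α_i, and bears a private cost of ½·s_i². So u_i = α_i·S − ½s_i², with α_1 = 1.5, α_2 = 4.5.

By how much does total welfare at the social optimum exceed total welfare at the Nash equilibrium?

Rancher i's FOC: ∂u_i/∂s_i = α_i − s_i = 0, so s_i* = α_i.
NE contributions = (1.5, 4.5); S = 6.
W^NE = (Σα)·S − ½Σα_i² = 6² − ½·22.5 = 24.75.
Planner sets s_i = Σα_j = 6 for every i, so S^SO = 2·6 = 12.
W^SO = (Σα)·S^SO − ½·2·(Σα)² = (2/2)·6² = 36.
Deadweight loss = W^SO − W^NE = 11.25.

11.25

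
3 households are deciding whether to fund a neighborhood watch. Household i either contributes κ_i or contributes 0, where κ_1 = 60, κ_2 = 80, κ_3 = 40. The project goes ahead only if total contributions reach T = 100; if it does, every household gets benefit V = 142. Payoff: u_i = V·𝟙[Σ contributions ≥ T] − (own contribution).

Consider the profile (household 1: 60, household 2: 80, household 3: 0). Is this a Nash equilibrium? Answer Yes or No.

Total = 140 ≥ 100: provided.
Household 1 (pledges 60, payoff 82): dropping to 0 → total 80, payoff 0. No gain.
Household 2 (pledges 80, payoff 62): dropping to 0 → total 60, payoff 0. No gain.
Household 3 (pledges 0, payoff 142): pledging 40 → total 180, payoff 102. No gain.

Yes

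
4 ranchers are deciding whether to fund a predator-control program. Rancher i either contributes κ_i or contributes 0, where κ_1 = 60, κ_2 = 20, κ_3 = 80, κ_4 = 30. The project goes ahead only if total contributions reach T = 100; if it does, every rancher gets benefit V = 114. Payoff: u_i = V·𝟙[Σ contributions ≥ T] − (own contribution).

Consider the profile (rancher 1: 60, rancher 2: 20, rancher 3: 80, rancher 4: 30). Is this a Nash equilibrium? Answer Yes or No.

Total = 190 ≥ 100: provided.
Rancher 1 (pledges 60, payoff 54): dropping to 0 → total 130, payoff 114. Profitable deviation.

No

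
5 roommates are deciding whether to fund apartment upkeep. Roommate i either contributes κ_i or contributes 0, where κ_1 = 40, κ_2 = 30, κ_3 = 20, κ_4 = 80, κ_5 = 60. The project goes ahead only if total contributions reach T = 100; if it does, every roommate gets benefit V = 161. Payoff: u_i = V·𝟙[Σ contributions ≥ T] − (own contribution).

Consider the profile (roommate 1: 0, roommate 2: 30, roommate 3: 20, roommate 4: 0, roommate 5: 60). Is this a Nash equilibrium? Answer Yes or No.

Total = 110 ≥ 100: provided.
Roommate 1 (pledges 0, payoff 161): pledging 40 → total 150, payoff 121. No gain.
Roommate 2 (pledges 30, payoff 131): dropping to 0 → total 80, payoff 0. No gain.
Roommate 3 (pledges 20, payoff 141): dropping to 0 → total 90, payoff 0. No gain.
Roommate 4 (pledges 0, payoff 161): pledging 80 → total 190, payoff 81. No gain.
Roommate 5 (pledges 60, payoff 101): dropping to 0 → total 50, payoff 0. No gain.

Yes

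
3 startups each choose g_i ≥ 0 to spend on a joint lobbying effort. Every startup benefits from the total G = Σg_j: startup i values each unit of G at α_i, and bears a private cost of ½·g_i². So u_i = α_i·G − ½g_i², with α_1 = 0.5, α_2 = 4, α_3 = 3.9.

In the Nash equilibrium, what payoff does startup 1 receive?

Startup i's FOC: ∂u_i/∂g_i = α_i − g_i = 0, so g_i* = α_i.
NE contributions = (0.5, 4, 3.9); G = 8.4.
u_1 = α_1·G − ½·(g_1)² = 0.5·8.4 − ½·0.5² = 4.075.

4.075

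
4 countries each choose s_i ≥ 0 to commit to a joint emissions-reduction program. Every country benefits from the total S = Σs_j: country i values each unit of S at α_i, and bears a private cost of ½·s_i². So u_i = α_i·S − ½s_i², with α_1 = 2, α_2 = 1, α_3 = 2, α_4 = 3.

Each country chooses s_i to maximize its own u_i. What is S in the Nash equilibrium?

Country i's FOC: ∂u_i/∂s_i = α_i − s_i = 0, so s_i* = α_i.
NE contributions = (2, 1, 2, 3); S = 8.

8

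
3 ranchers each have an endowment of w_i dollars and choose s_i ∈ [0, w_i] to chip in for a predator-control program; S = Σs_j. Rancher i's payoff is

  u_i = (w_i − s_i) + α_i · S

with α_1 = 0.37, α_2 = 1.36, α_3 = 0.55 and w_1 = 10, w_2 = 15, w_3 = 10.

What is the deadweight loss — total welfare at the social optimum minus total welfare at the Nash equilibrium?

25.6

∂u_i/∂s_i = α_i − 1, so rancher i contributes w_i if α_i > 1, else 0.
α_i > 1 for i ∈ {2}; NE contributions (0, 15, 0), S = 15.
W^NE = Σw_i − S^NE + (Σα_i)·S^NE = 35 + 1.28·15 = 54.2.
Planner: ∂(Σu_j)/∂s_i = Σα_j − 1 = 1.28 > 0, so everyone contributes w_i; S^SO = 35, W^SO = 35 + 1.28·35 = 79.8.
Deadweight loss = 25.6.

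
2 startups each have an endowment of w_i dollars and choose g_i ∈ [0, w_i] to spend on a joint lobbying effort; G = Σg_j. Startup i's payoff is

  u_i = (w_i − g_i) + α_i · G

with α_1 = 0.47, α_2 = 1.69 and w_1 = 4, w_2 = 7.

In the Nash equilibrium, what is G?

7

∂u_i/∂g_i = α_i − 1, so startup i contributes w_i if α_i > 1, else 0.
α_i > 1 for i ∈ {2}; NE contributions (0, 7), G = 7.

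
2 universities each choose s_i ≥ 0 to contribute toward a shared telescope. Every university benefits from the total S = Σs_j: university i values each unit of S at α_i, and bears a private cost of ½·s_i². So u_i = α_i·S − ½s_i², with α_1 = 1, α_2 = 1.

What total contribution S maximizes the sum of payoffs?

4

Planner FOC: ∂(Σu_j)/∂s_i = (Σα_j) − s_i = 0, so s_i^SO = Σα_j = 2 for every i; S^SO = 4.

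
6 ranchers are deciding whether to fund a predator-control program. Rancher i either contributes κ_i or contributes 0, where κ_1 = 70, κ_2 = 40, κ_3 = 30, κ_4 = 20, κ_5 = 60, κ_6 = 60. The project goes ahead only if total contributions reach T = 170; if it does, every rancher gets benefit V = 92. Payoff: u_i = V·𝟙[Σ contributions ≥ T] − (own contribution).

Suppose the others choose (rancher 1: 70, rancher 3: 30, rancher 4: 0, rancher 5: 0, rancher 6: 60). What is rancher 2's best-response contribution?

40

Others' total = 160. Contributing 40 brings total to 200 ≥ 170: gain V − κ_2 = 52.
Best response: 40.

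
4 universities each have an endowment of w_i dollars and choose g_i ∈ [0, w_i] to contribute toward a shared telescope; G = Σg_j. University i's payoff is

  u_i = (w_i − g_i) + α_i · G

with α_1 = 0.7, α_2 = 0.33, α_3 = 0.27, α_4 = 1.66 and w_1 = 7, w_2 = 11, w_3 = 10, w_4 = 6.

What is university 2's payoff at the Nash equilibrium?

12.98

∂u_i/∂g_i = α_i − 1, so university i contributes w_i if α_i > 1, else 0.
α_i > 1 for i ∈ {4}; NE contributions (0, 0, 0, 6), G = 6.
u_2 = (11 − 0) + 0.33·6 = 12.98.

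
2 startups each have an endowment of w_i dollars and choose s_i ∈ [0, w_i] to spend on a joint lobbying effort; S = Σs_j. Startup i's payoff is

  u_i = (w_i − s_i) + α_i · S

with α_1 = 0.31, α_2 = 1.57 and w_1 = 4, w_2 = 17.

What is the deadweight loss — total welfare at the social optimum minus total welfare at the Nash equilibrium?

∂u_i/∂s_i = α_i − 1, so startup i contributes w_i if α_i > 1, else 0.
α_i > 1 for i ∈ {2}; NE contributions (0, 17), S = 17.
W^NE = Σw_i − S^NE + (Σα_i)·S^NE = 21 + 0.88·17 = 35.96.
Planner: ∂(Σu_j)/∂s_i = Σα_j − 1 = 0.88 > 0, so everyone contributes w_i; S^SO = 21, W^SO = 21 + 0.88·21 = 39.48.
Deadweight loss = 3.52.

3.52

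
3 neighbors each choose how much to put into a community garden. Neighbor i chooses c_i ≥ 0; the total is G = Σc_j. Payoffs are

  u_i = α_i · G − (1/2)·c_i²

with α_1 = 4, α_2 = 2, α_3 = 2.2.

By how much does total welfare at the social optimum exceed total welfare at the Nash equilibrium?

46.04

Neighbor i's FOC: ∂u_i/∂c_i = α_i − c_i = 0, so c_i* = α_i.
NE contributions = (4, 2, 2.2); G = 8.2.
W^NE = (Σα)·G − ½Σα_i² = 8.2² − ½·24.84 = 54.82.
Planner sets c_i = Σα_j = 8.2 for every i, so G^SO = 3·8.2 = 24.6.
W^SO = (Σα)·G^SO − ½·3·(Σα)² = (3/2)·8.2² = 100.86.
Deadweight loss = W^SO − W^NE = 46.04.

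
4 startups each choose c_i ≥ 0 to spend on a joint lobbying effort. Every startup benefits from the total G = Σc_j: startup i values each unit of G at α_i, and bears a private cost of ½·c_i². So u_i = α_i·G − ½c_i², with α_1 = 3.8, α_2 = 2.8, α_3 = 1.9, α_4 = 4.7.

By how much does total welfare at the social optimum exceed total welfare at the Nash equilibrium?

Startup i's FOC: ∂u_i/∂c_i = α_i − c_i = 0, so c_i* = α_i.
NE contributions = (3.8, 2.8, 1.9, 4.7); G = 13.2.
W^NE = (Σα)·G − ½Σα_i² = 13.2² − ½·47.98 = 150.25.
Planner sets c_i = Σα_j = 13.2 for every i, so G^SO = 4·13.2 = 52.8.
W^SO = (Σα)·G^SO − ½·4·(Σα)² = (4/2)·13.2² = 348.48.
Deadweight loss = W^SO − W^NE = 198.23.

198.23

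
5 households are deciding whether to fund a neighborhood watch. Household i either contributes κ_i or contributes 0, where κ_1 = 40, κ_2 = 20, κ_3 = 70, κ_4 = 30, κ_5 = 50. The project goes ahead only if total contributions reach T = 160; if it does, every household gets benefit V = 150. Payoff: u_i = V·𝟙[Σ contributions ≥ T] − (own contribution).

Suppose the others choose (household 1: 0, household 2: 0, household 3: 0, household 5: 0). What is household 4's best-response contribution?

0

Others' total = 0. Even contributing 30 gives 30 < 160: no benefit either way.
Best response: 0.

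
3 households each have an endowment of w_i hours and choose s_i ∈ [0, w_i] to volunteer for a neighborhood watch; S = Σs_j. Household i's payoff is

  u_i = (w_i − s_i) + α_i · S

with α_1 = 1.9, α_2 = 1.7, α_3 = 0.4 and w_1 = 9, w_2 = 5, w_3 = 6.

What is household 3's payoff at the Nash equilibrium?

∂u_i/∂s_i = α_i − 1, so household i contributes w_i if α_i > 1, else 0.
α_i > 1 for i ∈ {1, 2}; NE contributions (9, 5, 0), S = 14.
u_3 = (6 − 0) + 0.4·14 = 11.6.

11.6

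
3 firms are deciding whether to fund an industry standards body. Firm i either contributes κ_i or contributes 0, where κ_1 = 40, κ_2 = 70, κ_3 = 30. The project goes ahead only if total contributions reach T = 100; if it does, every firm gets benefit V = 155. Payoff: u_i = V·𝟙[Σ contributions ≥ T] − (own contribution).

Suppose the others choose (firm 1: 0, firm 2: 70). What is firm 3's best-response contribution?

30

Others' total = 70. Contributing 30 brings total to 100 ≥ 100: gain V − κ_3 = 125.
Best response: 30.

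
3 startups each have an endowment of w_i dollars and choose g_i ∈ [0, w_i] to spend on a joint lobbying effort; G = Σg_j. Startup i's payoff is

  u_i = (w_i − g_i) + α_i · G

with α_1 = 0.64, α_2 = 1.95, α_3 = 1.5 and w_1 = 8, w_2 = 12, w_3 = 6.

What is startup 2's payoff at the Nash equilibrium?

35.1

∂u_i/∂g_i = α_i − 1, so startup i contributes w_i if α_i > 1, else 0.
α_i > 1 for i ∈ {2, 3}; NE contributions (0, 12, 6), G = 18.
u_2 = (12 − 12) + 1.95·18 = 35.1.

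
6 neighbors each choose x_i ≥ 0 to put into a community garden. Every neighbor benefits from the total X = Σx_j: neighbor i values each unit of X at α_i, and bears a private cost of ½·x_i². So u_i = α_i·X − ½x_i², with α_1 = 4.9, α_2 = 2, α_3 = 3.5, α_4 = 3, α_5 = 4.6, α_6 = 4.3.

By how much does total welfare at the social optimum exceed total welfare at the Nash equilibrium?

Neighbor i's FOC: ∂u_i/∂x_i = α_i − x_i = 0, so x_i* = α_i.
NE contributions = (4.9, 2, 3.5, 3, 4.6, 4.3); X = 22.3.
W^NE = (Σα)·X − ½Σα_i² = 22.3² − ½·88.91 = 452.835.
Planner sets x_i = Σα_j = 22.3 for every i, so X^SO = 6·22.3 = 133.8.
W^SO = (Σα)·X^SO − ½·6·(Σα)² = (6/2)·22.3² = 1491.87.
Deadweight loss = W^SO − W^NE = 1039.035.

1039.035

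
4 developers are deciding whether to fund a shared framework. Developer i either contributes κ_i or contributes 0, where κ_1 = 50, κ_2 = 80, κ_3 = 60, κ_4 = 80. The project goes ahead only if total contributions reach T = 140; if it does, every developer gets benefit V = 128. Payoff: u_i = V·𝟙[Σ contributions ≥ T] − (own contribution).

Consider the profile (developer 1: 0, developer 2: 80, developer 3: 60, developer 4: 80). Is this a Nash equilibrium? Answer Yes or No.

Total = 220 ≥ 140: provided.
Developer 1 (pledges 0, payoff 128): pledging 50 → total 270, payoff 78. No gain.
Developer 2 (pledges 80, payoff 48): dropping to 0 → total 140, payoff 128. Profitable deviation.

No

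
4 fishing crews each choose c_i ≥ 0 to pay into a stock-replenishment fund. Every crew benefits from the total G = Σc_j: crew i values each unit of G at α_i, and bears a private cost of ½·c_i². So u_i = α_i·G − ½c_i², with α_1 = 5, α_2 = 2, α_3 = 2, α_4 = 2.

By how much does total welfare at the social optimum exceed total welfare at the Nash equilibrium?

139.5

Crew i's FOC: ∂u_i/∂c_i = α_i − c_i = 0, so c_i* = α_i.
NE contributions = (5, 2, 2, 2); G = 11.
W^NE = (Σα)·G − ½Σα_i² = 11² − ½·37 = 102.5.
Planner sets c_i = Σα_j = 11 for every i, so G^SO = 4·11 = 44.
W^SO = (Σα)·G^SO − ½·4·(Σα)² = (4/2)·11² = 242.
Deadweight loss = W^SO − W^NE = 139.5.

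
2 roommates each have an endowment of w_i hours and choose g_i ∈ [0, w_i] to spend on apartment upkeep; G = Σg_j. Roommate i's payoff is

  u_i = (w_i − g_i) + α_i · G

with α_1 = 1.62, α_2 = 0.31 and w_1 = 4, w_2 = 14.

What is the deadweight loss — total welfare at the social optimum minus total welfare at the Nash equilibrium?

∂u_i/∂g_i = α_i − 1, so roommate i contributes w_i if α_i > 1, else 0.
α_i > 1 for i ∈ {1}; NE contributions (4, 0), G = 4.
W^NE = Σw_i − G^NE + (Σα_i)·G^NE = 18 + 0.93·4 = 21.72.
Planner: ∂(Σu_j)/∂g_i = Σα_j − 1 = 0.93 > 0, so everyone contributes w_i; G^SO = 18, W^SO = 18 + 0.93·18 = 34.74.
Deadweight loss = 13.02.

13.02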